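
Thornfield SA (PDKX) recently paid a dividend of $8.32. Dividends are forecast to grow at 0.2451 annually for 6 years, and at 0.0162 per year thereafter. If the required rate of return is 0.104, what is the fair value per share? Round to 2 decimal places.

Two-stage DDM. Project D₁…D_6 at 0.2451, terminal growth 0.0162, discount at r = 0.104.
D_1 = 10.3592
D_2 = 12.8983
D_3 = 16.0596
D_4 = 19.9959
D_5 = 24.8969
D_6 = 30.9991
Terminal value at t=6: TV = D_7/(r−g) = 31.5013/(0.104−0.0162) = 358.7843
P₀ = 10.3592/(1+0.104)^1 + 12.8983/(1+0.104)^2 + 16.0596/(1+0.104)^3 + 19.9959/(1+0.104)^4 + 24.8969/(1+0.104)^5 + 30.9991/(1+0.104)^6 + 358.7843/(1+0.104)^6 = 275.8253

$275.83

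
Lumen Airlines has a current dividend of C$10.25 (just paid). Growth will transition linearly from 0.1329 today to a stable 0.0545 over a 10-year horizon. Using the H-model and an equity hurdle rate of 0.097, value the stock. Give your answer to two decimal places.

C$348.86

H-model: P₀ = D₀[(1+g_L) + H(g_S−g_L)]/(r−g_L), with H = 10/2 = 5.
P₀ = 10.25 × [(1+0.0545) + 5×(0.1329−0.0545)] / (0.097−0.0545)
   = 10.25 × 1.4465 / 0.0425 = 348.8618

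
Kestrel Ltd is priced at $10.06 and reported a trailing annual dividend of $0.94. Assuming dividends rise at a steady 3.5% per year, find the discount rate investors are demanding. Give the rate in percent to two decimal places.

13.17%

Rearranging the constant-growth DDM: r = D₁/P₀ + g.
D₁ = 0.94 × (1 + 0.035) = 0.9729.
r = 0.9729 / 10.06 + 0.035 = 0.09671 + 0.035 = 0.13171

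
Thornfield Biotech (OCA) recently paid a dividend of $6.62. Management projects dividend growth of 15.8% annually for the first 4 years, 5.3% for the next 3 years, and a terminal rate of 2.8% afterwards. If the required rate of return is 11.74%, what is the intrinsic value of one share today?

Three-stage DDM. Project D₁…D_7; terminal Gordon value at t=7 with g = 0.028; discount at r = 0.1174.
D_1 = 7.6660
D_2 = 8.8772
D_3 = 10.2798
D_4 = 11.9040
D_5 = 12.5349
D_6 = 13.1992
D_7 = 13.8988
TV_7 = 14.2880/(0.1174−0.028) = 159.8207
P₀ = Σ Dₜ/(1+r)ᵗ + TV_7/(1+r)^7 = 122.8219

$122.82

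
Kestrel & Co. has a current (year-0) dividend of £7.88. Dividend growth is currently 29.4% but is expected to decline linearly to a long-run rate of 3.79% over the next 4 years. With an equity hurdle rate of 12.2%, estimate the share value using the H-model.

H-model: P₀ = D₀[(1+g_L) + H(g_S−g_L)]/(r−g_L), with H = 4/2 = 2.
P₀ = 7.88 × [(1+0.0379) + 2×(0.294−0.0379)] / (0.122−0.0379)
   = 7.88 × 1.5501 / 0.0841 = 145.2412

£145.24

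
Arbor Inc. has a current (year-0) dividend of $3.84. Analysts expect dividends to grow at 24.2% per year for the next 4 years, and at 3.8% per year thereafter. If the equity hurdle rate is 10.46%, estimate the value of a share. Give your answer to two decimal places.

$116.43

Two-stage DDM. Project D₁…D_4 at 0.242, terminal growth 0.038, discount at r = 0.1046.
D_1 = 4.7693
D_2 = 5.9234
D_3 = 7.3569
D_4 = 9.1373
Terminal value at t=4: TV = D_5/(r−g) = 9.4845/(0.1046−0.038) = 142.4101
P₀ = 4.7693/(1+0.1046)^1 + 5.9234/(1+0.1046)^2 + 7.3569/(1+0.1046)^3 + 9.1373/(1+0.1046)^4 + 142.4101/(1+0.1046)^4 = 116.4264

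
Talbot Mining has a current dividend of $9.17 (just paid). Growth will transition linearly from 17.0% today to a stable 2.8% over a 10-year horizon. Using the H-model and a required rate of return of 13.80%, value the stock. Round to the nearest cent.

$144.89

H-model: P₀ = D₀[(1+g_L) + H(g_S−g_L)]/(r−g_L), with H = 10/2 = 5.
P₀ = 9.17 × [(1+0.028) + 5×(0.17−0.028)] / (0.138−0.028)
   = 9.17 × 1.7380 / 0.11 = 144.8860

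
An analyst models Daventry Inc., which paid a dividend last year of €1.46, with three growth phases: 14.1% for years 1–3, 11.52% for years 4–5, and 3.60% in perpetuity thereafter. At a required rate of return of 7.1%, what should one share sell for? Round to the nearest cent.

Three-stage DDM. Project D₁…D_5; terminal Gordon value at t=5 with g = 0.036; discount at r = 0.071.
D_1 = 1.6659
D_2 = 1.9007
D_3 = 2.1688
D_4 = 2.4186
D_5 = 2.6972
TV_5 = 2.7943/(0.071−0.036) = 79.8375
P₀ = Σ Dₜ/(1+r)ᵗ + TV_5/(1+r)^5 = 65.3881

€65.39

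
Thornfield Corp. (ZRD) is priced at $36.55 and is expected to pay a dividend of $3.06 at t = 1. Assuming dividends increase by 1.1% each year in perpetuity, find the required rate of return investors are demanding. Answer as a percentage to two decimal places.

Rearranging the constant-growth DDM: r = D₁/P₀ + g.
r = 3.0600 / 36.55 + 0.011 = 0.08372 + 0.011 = 0.09472

9.47%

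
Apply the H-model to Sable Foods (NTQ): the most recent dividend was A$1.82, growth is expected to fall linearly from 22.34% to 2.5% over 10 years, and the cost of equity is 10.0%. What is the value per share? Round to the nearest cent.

H-model: P₀ = D₀[(1+g_L) + H(g_S−g_L)]/(r−g_L), with H = 10/2 = 5.
P₀ = 1.82 × [(1+0.025) + 5×(0.2234−0.025)] / (0.1−0.025)
   = 1.82 × 2.0170 / 0.075 = 48.9459

A$48.95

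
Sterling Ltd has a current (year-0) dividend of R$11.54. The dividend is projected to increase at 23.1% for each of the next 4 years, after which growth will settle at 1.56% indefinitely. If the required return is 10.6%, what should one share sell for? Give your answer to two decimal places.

R$259.72

Two-stage DDM. Project D₁…D_4 at 0.231, terminal growth 0.0156, discount at r = 0.106.
D_1 = 14.2057
D_2 = 17.4873
D_3 = 21.5268
D_4 = 26.4995
Terminal value at t=4: TV = D_5/(r−g) = 26.9129/(0.106−0.0156) = 297.7092
P₀ = 14.2057/(1+0.106)^1 + 17.4873/(1+0.106)^2 + 21.5268/(1+0.106)^3 + 26.4995/(1+0.106)^4 + 297.7092/(1+0.106)^4 = 259.7245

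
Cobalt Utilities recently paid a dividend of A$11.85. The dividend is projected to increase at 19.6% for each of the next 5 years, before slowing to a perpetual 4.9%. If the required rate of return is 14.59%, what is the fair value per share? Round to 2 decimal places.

A$226.38

Two-stage DDM. Project D₁…D_5 at 0.196, terminal growth 0.049, discount at r = 0.1459.
D_1 = 14.1726
D_2 = 16.9504
D_3 = 20.2727
D_4 = 24.2462
D_5 = 28.9984
Terminal value at t=5: TV = D_6/(r−g) = 30.4193/(0.1459−0.049) = 313.9250
P₀ = 14.1726/(1+0.1459)^1 + 16.9504/(1+0.1459)^2 + 20.2727/(1+0.1459)^3 + 24.2462/(1+0.1459)^4 + 28.9984/(1+0.1459)^5 + 313.9250/(1+0.1459)^5 = 226.3780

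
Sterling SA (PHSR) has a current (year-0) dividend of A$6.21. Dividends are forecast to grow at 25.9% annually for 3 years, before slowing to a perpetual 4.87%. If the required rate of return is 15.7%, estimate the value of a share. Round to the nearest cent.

Two-stage DDM. Project D₁…D_3 at 0.259, terminal growth 0.0487, discount at r = 0.157.
D_1 = 7.8184
D_2 = 9.8434
D_3 = 12.3928
Terminal value at t=3: TV = D_4/(r−g) = 12.9963/(0.157−0.0487) = 120.0029
P₀ = 7.8184/(1+0.157)^1 + 9.8434/(1+0.157)^2 + 12.3928/(1+0.157)^3 + 120.0029/(1+0.157)^3 = 99.5925

A$99.59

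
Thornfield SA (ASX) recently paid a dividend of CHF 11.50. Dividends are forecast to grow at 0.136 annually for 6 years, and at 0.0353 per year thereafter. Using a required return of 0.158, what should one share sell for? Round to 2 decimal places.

Two-stage DDM. Project D₁…D_6 at 0.136, terminal growth 0.0353, discount at r = 0.158.
D_1 = 13.0640
D_2 = 14.8407
D_3 = 16.8590
D_4 = 19.1519
D_5 = 21.7565
D_6 = 24.7154
Terminal value at t=6: TV = D_7/(r−g) = 25.5879/(0.158−0.0353) = 208.5401
P₀ = 13.0640/(1+0.158)^1 + 14.8407/(1+0.158)^2 + 16.8590/(1+0.158)^3 + 19.1519/(1+0.158)^4 + 21.7565/(1+0.158)^5 + 24.7154/(1+0.158)^6 + 208.5401/(1+0.158)^6 = 151.0389

CHF 151.04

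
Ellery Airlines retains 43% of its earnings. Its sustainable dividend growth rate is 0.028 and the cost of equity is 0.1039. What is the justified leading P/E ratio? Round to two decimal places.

Payout ratio b = 1 − 0.43 = 0.57.
Justified leading P/E = b/(r−g) = 0.57/(0.1039−0.028) = 7.5099

7.51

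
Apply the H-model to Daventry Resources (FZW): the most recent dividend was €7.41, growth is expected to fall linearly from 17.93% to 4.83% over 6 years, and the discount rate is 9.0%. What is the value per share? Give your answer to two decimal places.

H-model: P₀ = D₀[(1+g_L) + H(g_S−g_L)]/(r−g_L), with H = 6/2 = 3.
P₀ = 7.41 × [(1+0.0483) + 3×(0.1793−0.0483)] / (0.09−0.0483)
   = 7.41 × 1.4413 / 0.0417 = 256.1159

€256.12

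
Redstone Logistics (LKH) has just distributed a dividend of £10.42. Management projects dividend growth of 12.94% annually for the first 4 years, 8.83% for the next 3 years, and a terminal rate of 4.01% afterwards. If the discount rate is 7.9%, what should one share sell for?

Three-stage DDM. Project D₁…D_7; terminal Gordon value at t=7 with g = 0.0401; discount at r = 0.079.
D_1 = 11.7683
D_2 = 13.2912
D_3 = 15.0110
D_4 = 16.9535
D_5 = 18.4505
D_6 = 20.0796
D_7 = 21.8527
TV_7 = 22.7290/(0.079−0.0401) = 584.2924
P₀ = Σ Dₜ/(1+r)ᵗ + TV_7/(1+r)^7 = 428.1001

£428.10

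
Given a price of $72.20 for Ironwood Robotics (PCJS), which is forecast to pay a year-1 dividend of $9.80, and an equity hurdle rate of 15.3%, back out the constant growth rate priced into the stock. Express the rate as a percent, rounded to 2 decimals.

1.73%

From P₀ = D₁/(r − g), the implied growth is g = r − D₁/P₀.
g = 0.153 − 9.80/72.20 = 0.153 − 0.13573 = 0.01727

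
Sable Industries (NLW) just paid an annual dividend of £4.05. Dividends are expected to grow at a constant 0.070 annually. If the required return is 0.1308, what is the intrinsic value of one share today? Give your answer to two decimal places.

£71.27

Gordon growth model: P₀ = D₁/(r − g). D₁ = 4.05 × (1 + 0.07) = 4.3335.
P₀ = 4.3335 / (0.1308 − 0.07) = 4.3335 / 0.0608 = 71.2747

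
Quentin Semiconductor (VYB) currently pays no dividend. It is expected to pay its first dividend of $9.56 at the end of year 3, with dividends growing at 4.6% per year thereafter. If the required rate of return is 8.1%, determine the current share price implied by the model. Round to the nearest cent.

$233.74

Deferred-dividend DDM. At t=2 the remaining stream is a growing perpetuity with first payment D_3 = 9.56.
V_2 = D_3/(r−g) = 9.56/(0.081−0.046) = 273.1429
P₀ = V_2/(1+r)^2 = 273.1429/(1+0.081)^2 = 233.7429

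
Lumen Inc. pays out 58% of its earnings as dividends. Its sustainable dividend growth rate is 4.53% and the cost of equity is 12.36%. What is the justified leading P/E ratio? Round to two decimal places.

Justified leading P/E = b/(r−g) = 0.58/(0.1236−0.0453) = 7.4074

7.41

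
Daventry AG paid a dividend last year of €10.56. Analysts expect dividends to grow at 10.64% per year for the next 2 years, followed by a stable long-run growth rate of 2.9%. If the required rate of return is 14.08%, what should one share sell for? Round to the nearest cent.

Two-stage DDM. Project D₁…D_2 at 0.1064, terminal growth 0.029, discount at r = 0.1408.
D_1 = 11.6836
D_2 = 12.9267
Terminal value at t=2: TV = D_3/(r−g) = 13.3016/(0.1408−0.029) = 118.9767
P₀ = 11.6836/(1+0.1408)^1 + 12.9267/(1+0.1408)^2 + 118.9767/(1+0.1408)^2 = 111.5946

€111.59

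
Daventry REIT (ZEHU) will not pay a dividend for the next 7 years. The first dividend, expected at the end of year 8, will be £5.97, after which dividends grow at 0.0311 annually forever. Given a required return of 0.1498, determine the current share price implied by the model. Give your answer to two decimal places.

£18.93

Deferred-dividend DDM. At t=7 the remaining stream is a growing perpetuity with first payment D_8 = 5.97.
V_7 = D_8/(r−g) = 5.97/(0.1498−0.0311) = 50.2949
P₀ = V_7/(1+r)^7 = 50.2949/(1+0.1498)^7 = 18.9307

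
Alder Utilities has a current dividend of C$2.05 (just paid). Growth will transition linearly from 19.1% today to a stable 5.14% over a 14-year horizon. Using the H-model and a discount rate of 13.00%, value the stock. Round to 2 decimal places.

H-model: P₀ = D₀[(1+g_L) + H(g_S−g_L)]/(r−g_L), with H = 14/2 = 7.
P₀ = 2.05 × [(1+0.0514) + 7×(0.191−0.0514)] / (0.13−0.0514)
   = 2.05 × 2.0286 / 0.0786 = 52.9088

C$52.91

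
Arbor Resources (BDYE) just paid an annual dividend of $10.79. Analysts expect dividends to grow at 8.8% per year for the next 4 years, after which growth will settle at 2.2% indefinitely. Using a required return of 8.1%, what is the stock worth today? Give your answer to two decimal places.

$235.66

Two-stage DDM. Project D₁…D_4 at 0.088, terminal growth 0.022, discount at r = 0.081.
D_1 = 11.7395
D_2 = 12.7726
D_3 = 13.8966
D_4 = 15.1195
Terminal value at t=4: TV = D_5/(r−g) = 15.4521/(0.081−0.022) = 261.9002
P₀ = 11.7395/(1+0.081)^1 + 12.7726/(1+0.081)^2 + 13.8966/(1+0.081)^3 + 15.1195/(1+0.081)^4 + 261.9002/(1+0.081)^4 = 235.6564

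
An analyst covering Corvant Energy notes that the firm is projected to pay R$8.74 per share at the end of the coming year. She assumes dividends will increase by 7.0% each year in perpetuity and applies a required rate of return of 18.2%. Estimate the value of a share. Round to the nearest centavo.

Gordon growth model: P₀ = D₁/(r − g), with D₁ = 8.74 given directly.
P₀ = 8.7400 / (0.182 − 0.07) = 8.7400 / 0.112 = 78.0357

R$78.04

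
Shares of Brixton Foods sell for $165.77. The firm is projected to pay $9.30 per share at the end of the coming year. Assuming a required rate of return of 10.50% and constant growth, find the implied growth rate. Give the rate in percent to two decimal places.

From P₀ = D₁/(r − g), the implied growth is g = r − D₁/P₀.
g = 0.105 − 9.30/165.77 = 0.105 − 0.05610 = 0.04890

4.89%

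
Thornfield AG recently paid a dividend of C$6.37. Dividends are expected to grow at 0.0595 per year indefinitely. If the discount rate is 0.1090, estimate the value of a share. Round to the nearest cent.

C$136.34

Gordon growth model: P₀ = D₁/(r − g). D₁ = 6.37 × (1 + 0.0595) = 6.7490.
P₀ = 6.7490 / (0.109 − 0.0595) = 6.7490 / 0.0495 = 136.3437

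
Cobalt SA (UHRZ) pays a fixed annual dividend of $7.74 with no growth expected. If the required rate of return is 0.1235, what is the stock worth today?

Zero-growth DDM (perpetuity): P₀ = D/r = 7.74 / 0.1235 = 62.6721

$62.67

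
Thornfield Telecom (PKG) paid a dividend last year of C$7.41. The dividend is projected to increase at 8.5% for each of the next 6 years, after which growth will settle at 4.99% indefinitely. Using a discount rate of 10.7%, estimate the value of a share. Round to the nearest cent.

Two-stage DDM. Project D₁…D_6 at 0.085, terminal growth 0.0499, discount at r = 0.107.
D_1 = 8.0398
D_2 = 8.7232
D_3 = 9.4647
D_4 = 10.2692
D_5 = 11.1421
D_6 = 12.0892
Terminal value at t=6: TV = D_7/(r−g) = 12.6924/(0.107−0.0499) = 222.2841
P₀ = 8.0398/(1+0.107)^1 + 8.7232/(1+0.107)^2 + 9.4647/(1+0.107)^3 + 10.2692/(1+0.107)^4 + 11.1421/(1+0.107)^5 + 12.0892/(1+0.107)^6 + 222.2841/(1+0.107)^6 = 162.2556

C$162.26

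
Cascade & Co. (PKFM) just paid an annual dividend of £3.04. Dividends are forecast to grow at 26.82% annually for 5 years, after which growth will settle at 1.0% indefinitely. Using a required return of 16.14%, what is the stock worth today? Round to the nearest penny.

£51.43

Two-stage DDM. Project D₁…D_5 at 0.2682, terminal growth 0.01, discount at r = 0.1614.
D_1 = 3.8553
D_2 = 4.8893
D_3 = 6.2006
D_4 = 7.8637
D_5 = 9.9727
Terminal value at t=5: TV = D_6/(r−g) = 10.0724/(0.1614−0.01) = 66.5285
P₀ = 3.8553/(1+0.1614)^1 + 4.8893/(1+0.1614)^2 + 6.2006/(1+0.1614)^3 + 7.8637/(1+0.1614)^4 + 9.9727/(1+0.1614)^5 + 66.5285/(1+0.1614)^5 = 51.4288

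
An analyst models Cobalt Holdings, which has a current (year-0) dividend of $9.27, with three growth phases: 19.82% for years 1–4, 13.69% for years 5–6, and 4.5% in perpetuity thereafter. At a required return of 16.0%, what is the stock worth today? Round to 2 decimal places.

$152.83

Three-stage DDM. Project D₁…D_6; terminal Gordon value at t=6 with g = 0.045; discount at r = 0.16.
D_1 = 11.1073
D_2 = 13.3088
D_3 = 15.9466
D_4 = 19.1072
D_5 = 21.7230
D_6 = 24.6968
TV_6 = 25.8082/(0.16−0.045) = 224.4192
P₀ = Σ Dₜ/(1+r)ᵗ + TV_6/(1+r)^6 = 152.8252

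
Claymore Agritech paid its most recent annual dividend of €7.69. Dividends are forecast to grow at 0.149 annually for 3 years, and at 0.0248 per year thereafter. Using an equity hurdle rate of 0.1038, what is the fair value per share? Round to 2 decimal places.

€137.53

Two-stage DDM. Project D₁…D_3 at 0.149, terminal growth 0.0248, discount at r = 0.1038.
D_1 = 8.8358
D_2 = 10.1523
D_3 = 11.6650
Terminal value at t=3: TV = D_4/(r−g) = 11.9543/(0.1038−0.0248) = 151.3207
P₀ = 8.8358/(1+0.1038)^1 + 10.1523/(1+0.1038)^2 + 11.6650/(1+0.1038)^3 + 151.3207/(1+0.1038)^3 = 137.5309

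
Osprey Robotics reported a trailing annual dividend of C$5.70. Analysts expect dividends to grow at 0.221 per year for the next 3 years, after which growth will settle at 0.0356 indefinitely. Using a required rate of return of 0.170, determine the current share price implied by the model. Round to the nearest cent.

C$68.55

Two-stage DDM. Project D₁…D_3 at 0.221, terminal growth 0.0356, discount at r = 0.17.
D_1 = 6.9597
D_2 = 8.4978
D_3 = 10.3758
Terminal value at t=3: TV = D_4/(r−g) = 10.7452/(0.17−0.0356) = 79.9493
P₀ = 6.9597/(1+0.17)^1 + 8.4978/(1+0.17)^2 + 10.3758/(1+0.17)^3 + 79.9493/(1+0.17)^3 = 68.5525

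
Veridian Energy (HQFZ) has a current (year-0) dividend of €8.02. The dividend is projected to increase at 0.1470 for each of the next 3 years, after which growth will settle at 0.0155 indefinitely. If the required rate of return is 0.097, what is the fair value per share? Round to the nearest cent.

€140.55

Two-stage DDM. Project D₁…D_3 at 0.147, terminal growth 0.0155, discount at r = 0.097.
D_1 = 9.1989
D_2 = 10.5512
D_3 = 12.1022
Terminal value at t=3: TV = D_4/(r−g) = 12.2898/(0.097−0.0155) = 150.7950
P₀ = 9.1989/(1+0.097)^1 + 10.5512/(1+0.097)^2 + 12.1022/(1+0.097)^3 + 150.7950/(1+0.097)^3 = 140.5472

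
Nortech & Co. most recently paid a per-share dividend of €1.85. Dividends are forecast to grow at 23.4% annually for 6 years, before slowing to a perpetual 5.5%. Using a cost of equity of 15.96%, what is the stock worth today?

Two-stage DDM. Project D₁…D_6 at 0.234, terminal growth 0.055, discount at r = 0.1596.
D_1 = 2.2829
D_2 = 2.8171
D_3 = 3.4763
D_4 = 4.2898
D_5 = 5.2936
D_6 = 6.5322
Terminal value at t=6: TV = D_7/(r−g) = 6.8915/(0.1596−0.055) = 65.8845
P₀ = 2.2829/(1+0.1596)^1 + 2.8171/(1+0.1596)^2 + 3.4763/(1+0.1596)^3 + 4.2898/(1+0.1596)^4 + 5.2936/(1+0.1596)^5 + 6.5322/(1+0.1596)^6 + 65.8845/(1+0.1596)^6 = 40.9747

€40.97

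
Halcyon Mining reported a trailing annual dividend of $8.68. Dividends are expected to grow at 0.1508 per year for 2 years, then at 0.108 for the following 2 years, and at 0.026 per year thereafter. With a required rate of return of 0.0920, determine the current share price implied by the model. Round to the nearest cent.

$192.77

Three-stage DDM. Project D₁…D_4; terminal Gordon value at t=4 with g = 0.026; discount at r = 0.092.
D_1 = 9.9889
D_2 = 11.4953
D_3 = 12.7368
D_4 = 14.1123
TV_4 = 14.4793/(0.092−0.026) = 219.3827
P₀ = Σ Dₜ/(1+r)ᵗ + TV_4/(1+r)^4 = 192.7738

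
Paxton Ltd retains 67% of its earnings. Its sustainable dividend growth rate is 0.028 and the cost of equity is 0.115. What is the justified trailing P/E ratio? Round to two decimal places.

Payout ratio b = 1 − 0.67 = 0.33.
Justified trailing P/E = b(1+g)/(r−g) = 0.33×(1+0.028)/(0.115−0.028) = 3.8993

3.90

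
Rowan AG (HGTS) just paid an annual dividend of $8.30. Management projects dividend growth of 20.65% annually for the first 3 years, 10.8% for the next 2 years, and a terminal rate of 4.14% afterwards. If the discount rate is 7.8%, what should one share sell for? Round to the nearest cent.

$405.34

Three-stage DDM. Project D₁…D_5; terminal Gordon value at t=5 with g = 0.0414; discount at r = 0.078.
D_1 = 10.0139
D_2 = 12.0818
D_3 = 14.5767
D_4 = 16.1510
D_5 = 17.8953
TV_5 = 18.6362/(0.078−0.0414) = 509.1856
P₀ = Σ Dₜ/(1+r)ᵗ + TV_5/(1+r)^5 = 405.3443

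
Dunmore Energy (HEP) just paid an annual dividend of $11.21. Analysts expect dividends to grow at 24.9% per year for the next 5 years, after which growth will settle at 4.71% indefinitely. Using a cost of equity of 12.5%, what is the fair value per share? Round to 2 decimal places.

Two-stage DDM. Project D₁…D_5 at 0.249, terminal growth 0.0471, discount at r = 0.125.
D_1 = 14.0013
D_2 = 17.4876
D_3 = 21.8420
D_4 = 27.2807
D_5 = 34.0736
Terminal value at t=5: TV = D_6/(r−g) = 35.6784/(0.125−0.0471) = 458.0032
P₀ = 14.0013/(1+0.125)^1 + 17.4876/(1+0.125)^2 + 21.8420/(1+0.125)^3 + 27.2807/(1+0.125)^4 + 34.0736/(1+0.125)^5 + 458.0032/(1+0.125)^5 = 331.7022

$331.70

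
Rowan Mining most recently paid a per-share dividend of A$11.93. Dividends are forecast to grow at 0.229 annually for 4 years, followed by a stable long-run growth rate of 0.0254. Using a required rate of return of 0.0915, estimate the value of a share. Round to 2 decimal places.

A$362.24

Two-stage DDM. Project D₁…D_4 at 0.229, terminal growth 0.0254, discount at r = 0.0915.
D_1 = 14.6620
D_2 = 18.0196
D_3 = 22.1460
D_4 = 27.2175
Terminal value at t=4: TV = D_5/(r−g) = 27.9088/(0.0915−0.0254) = 422.2210
P₀ = 14.6620/(1+0.0915)^1 + 18.0196/(1+0.0915)^2 + 22.1460/(1+0.0915)^3 + 27.2175/(1+0.0915)^4 + 422.2210/(1+0.0915)^4 = 362.2353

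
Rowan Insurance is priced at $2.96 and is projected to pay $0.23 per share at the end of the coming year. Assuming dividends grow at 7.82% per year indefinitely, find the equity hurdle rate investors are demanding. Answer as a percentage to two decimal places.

15.59%

Rearranging the constant-growth DDM: r = D₁/P₀ + g.
r = 0.2300 / 2.96 + 0.0782 = 0.07770 + 0.0782 = 0.15590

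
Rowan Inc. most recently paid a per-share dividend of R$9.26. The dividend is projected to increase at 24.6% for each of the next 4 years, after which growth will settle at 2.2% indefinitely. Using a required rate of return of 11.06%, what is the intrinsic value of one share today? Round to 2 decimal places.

R$219.02

Two-stage DDM. Project D₁…D_4 at 0.246, terminal growth 0.022, discount at r = 0.1106.
D_1 = 11.5380
D_2 = 14.3763
D_3 = 17.9129
D_4 = 22.3194
Terminal value at t=4: TV = D_5/(r−g) = 22.8105/(0.1106−0.022) = 257.4544
P₀ = 11.5380/(1+0.1106)^1 + 14.3763/(1+0.1106)^2 + 17.9129/(1+0.1106)^3 + 22.3194/(1+0.1106)^4 + 257.4544/(1+0.1106)^4 = 219.0187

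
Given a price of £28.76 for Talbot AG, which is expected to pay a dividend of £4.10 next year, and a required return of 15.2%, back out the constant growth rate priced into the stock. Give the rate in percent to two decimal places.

0.94%

From P₀ = D₁/(r − g), the implied growth is g = r − D₁/P₀.
g = 0.152 − 4.10/28.76 = 0.152 − 0.14256 = 0.00944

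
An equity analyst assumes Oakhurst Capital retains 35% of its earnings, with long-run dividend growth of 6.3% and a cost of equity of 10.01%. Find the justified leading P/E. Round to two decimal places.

Payout ratio b = 1 − 0.35 = 0.65.
Justified leading P/E = b/(r−g) = 0.65/(0.1001−0.063) = 17.5202

17.52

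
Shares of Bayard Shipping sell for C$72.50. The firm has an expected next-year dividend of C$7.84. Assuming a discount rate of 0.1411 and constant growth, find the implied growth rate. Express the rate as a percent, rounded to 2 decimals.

From P₀ = D₁/(r − g), the implied growth is g = r − D₁/P₀.
g = 0.1411 − 7.84/72.50 = 0.1411 − 0.10814 = 0.03296

3.30%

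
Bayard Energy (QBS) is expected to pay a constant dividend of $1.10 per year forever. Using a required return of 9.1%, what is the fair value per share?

Zero-growth DDM (perpetuity): P₀ = D/r = 1.10 / 0.091 = 12.0879

$12.09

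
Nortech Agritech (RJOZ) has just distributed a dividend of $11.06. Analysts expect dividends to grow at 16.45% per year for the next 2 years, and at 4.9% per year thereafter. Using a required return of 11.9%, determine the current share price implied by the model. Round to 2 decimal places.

Two-stage DDM. Project D₁…D_2 at 0.1645, terminal growth 0.049, discount at r = 0.119.
D_1 = 12.8794
D_2 = 14.9980
Terminal value at t=2: TV = D_3/(r−g) = 15.7329/(0.119−0.049) = 224.7561
P₀ = 12.8794/(1+0.119)^1 + 14.9980/(1+0.119)^2 + 224.7561/(1+0.119)^2 = 202.9820

$202.98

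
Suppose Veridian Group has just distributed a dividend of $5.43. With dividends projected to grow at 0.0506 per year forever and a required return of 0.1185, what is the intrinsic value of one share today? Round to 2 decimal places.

$84.02

Gordon growth model: P₀ = D₁/(r − g). D₁ = 5.43 × (1 + 0.0506) = 5.7048.
P₀ = 5.7048 / (0.1185 − 0.0506) = 5.7048 / 0.0679 = 84.0171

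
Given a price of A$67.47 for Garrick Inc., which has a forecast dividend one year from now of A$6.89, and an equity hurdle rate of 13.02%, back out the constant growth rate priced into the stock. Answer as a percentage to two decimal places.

2.81%

From P₀ = D₁/(r − g), the implied growth is g = r − D₁/P₀.
g = 0.1302 − 6.89/67.47 = 0.1302 − 0.10212 = 0.02808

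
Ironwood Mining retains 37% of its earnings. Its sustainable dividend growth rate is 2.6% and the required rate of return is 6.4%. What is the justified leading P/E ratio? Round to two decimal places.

Payout ratio b = 1 − 0.37 = 0.63.
Justified leading P/E = b/(r−g) = 0.63/(0.064−0.026) = 16.5789

16.58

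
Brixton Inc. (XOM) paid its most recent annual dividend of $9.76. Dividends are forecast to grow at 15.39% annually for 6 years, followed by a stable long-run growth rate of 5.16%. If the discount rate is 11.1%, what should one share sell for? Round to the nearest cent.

$283.89

Two-stage DDM. Project D₁…D_6 at 0.1539, terminal growth 0.0516, discount at r = 0.111.
D_1 = 11.2621
D_2 = 12.9953
D_3 = 14.9953
D_4 = 17.3030
D_5 = 19.9660
D_6 = 23.0387
Terminal value at t=6: TV = D_7/(r−g) = 24.2275/(0.111−0.0516) = 407.8712
P₀ = 11.2621/(1+0.111)^1 + 12.9953/(1+0.111)^2 + 14.9953/(1+0.111)^3 + 17.3030/(1+0.111)^4 + 19.9660/(1+0.111)^5 + 23.0387/(1+0.111)^6 + 407.8712/(1+0.111)^6 = 283.8933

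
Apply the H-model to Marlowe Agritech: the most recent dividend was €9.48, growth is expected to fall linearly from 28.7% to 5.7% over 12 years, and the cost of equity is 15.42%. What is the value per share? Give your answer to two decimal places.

€237.68

H-model: P₀ = D₀[(1+g_L) + H(g_S−g_L)]/(r−g_L), with H = 12/2 = 6.
P₀ = 9.48 × [(1+0.057) + 6×(0.287−0.057)] / (0.1542−0.057)
   = 9.48 × 2.4370 / 0.0972 = 237.6827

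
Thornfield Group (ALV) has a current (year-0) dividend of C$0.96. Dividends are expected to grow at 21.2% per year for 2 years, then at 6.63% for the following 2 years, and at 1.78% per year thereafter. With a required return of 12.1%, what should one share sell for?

C$14.26

Three-stage DDM. Project D₁…D_4; terminal Gordon value at t=4 with g = 0.0178; discount at r = 0.121.
D_1 = 1.1635
D_2 = 1.4102
D_3 = 1.5037
D_4 = 1.6034
TV_4 = 1.6319/(0.121−0.0178) = 15.8131
P₀ = Σ Dₜ/(1+r)ᵗ + TV_4/(1+r)^4 = 14.2566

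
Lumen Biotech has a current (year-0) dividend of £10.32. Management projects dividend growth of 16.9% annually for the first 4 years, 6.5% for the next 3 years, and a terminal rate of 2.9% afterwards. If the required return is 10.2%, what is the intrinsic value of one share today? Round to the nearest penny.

£250.85

Three-stage DDM. Project D₁…D_7; terminal Gordon value at t=7 with g = 0.029; discount at r = 0.102.
D_1 = 12.0641
D_2 = 14.1029
D_3 = 16.4863
D_4 = 19.2725
D_5 = 20.5252
D_6 = 21.8593
D_7 = 23.2802
TV_7 = 23.9553/(0.102−0.029) = 328.1550
P₀ = Σ Dₜ/(1+r)ᵗ + TV_7/(1+r)^7 = 250.8454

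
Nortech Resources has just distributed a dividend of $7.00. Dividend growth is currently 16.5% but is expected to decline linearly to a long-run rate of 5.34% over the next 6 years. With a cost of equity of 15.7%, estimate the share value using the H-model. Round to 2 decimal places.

H-model: P₀ = D₀[(1+g_L) + H(g_S−g_L)]/(r−g_L), with H = 6/2 = 3.
P₀ = 7.00 × [(1+0.0534) + 3×(0.165−0.0534)] / (0.157−0.0534)
   = 7.00 × 1.3882 / 0.1036 = 93.7973

$93.80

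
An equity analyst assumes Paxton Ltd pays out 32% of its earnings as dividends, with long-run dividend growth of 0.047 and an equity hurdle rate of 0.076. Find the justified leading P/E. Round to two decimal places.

Justified leading P/E = b/(r−g) = 0.32/(0.076−0.047) = 11.0345

11.03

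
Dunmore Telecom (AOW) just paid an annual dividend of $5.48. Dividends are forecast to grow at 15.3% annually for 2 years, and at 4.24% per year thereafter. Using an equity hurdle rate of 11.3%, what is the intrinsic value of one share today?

Two-stage DDM. Project D₁…D_2 at 0.153, terminal growth 0.0424, discount at r = 0.113.
D_1 = 6.3184
D_2 = 7.2852
Terminal value at t=2: TV = D_3/(r−g) = 7.5941/(0.113−0.0424) = 107.5645
P₀ = 6.3184/(1+0.113)^1 + 7.2852/(1+0.113)^2 + 107.5645/(1+0.113)^2 = 98.3897

$98.39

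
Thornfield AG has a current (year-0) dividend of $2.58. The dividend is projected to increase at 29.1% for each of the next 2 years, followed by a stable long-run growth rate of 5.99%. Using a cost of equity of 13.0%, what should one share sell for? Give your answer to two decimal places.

$57.23

Two-stage DDM. Project D₁…D_2 at 0.291, terminal growth 0.0599, discount at r = 0.13.
D_1 = 3.3308
D_2 = 4.3000
Terminal value at t=2: TV = D_3/(r−g) = 4.5576/(0.13−0.0599) = 65.0158
P₀ = 3.3308/(1+0.13)^1 + 4.3000/(1+0.13)^2 + 65.0158/(1+0.13)^2 = 57.2321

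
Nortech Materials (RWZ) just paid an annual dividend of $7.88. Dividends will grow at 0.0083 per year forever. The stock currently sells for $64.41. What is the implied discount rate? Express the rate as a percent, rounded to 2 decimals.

Rearranging the constant-growth DDM: r = D₁/P₀ + g.
D₁ = 7.88 × (1 + 0.0083) = 7.9454.
r = 7.9454 / 64.41 + 0.0083 = 0.12336 + 0.0083 = 0.13166

13.17%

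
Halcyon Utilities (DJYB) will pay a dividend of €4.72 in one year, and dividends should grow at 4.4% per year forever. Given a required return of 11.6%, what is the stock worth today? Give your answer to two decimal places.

€65.56

Gordon growth model: P₀ = D₁/(r − g), with D₁ = 4.72 given directly.
P₀ = 4.7200 / (0.116 − 0.044) = 4.7200 / 0.072 = 65.5556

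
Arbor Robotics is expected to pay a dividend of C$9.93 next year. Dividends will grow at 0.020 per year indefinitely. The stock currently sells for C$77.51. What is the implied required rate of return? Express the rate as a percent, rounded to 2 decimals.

14.81%

Rearranging the constant-growth DDM: r = D₁/P₀ + g.
r = 9.9300 / 77.51 + 0.02 = 0.12811 + 0.02 = 0.14811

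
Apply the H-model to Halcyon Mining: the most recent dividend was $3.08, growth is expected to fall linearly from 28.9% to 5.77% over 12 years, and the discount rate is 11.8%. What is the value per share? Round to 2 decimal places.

$124.91

H-model: P₀ = D₀[(1+g_L) + H(g_S−g_L)]/(r−g_L), with H = 12/2 = 6.
P₀ = 3.08 × [(1+0.0577) + 6×(0.289−0.0577)] / (0.118−0.0577)
   = 3.08 × 2.4455 / 0.0603 = 124.9111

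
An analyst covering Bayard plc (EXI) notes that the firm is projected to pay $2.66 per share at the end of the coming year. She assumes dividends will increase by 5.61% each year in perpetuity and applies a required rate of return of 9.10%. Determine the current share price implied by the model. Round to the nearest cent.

$76.22

Gordon growth model: P₀ = D₁/(r − g), with D₁ = 2.66 given directly.
P₀ = 2.6600 / (0.091 − 0.0561) = 2.6600 / 0.0349 = 76.2178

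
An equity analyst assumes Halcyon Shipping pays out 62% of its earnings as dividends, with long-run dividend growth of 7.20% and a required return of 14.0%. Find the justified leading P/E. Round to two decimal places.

Justified leading P/E = b/(r−g) = 0.62/(0.14−0.072) = 9.1176

9.12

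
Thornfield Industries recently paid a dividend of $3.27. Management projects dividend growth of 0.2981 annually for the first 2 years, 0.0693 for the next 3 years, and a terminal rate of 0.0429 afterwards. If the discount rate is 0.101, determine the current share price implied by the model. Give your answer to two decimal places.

$96.01

Three-stage DDM. Project D₁…D_5; terminal Gordon value at t=5 with g = 0.0429; discount at r = 0.101.
D_1 = 4.2448
D_2 = 5.5102
D_3 = 5.8920
D_4 = 6.3003
D_5 = 6.7369
TV_5 = 7.0260/(0.101−0.0429) = 120.9287
P₀ = Σ Dₜ/(1+r)ᵗ + TV_5/(1+r)^5 = 96.0142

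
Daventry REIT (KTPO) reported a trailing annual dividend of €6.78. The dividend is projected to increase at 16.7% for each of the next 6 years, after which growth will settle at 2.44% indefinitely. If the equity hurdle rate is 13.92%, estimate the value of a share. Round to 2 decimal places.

Two-stage DDM. Project D₁…D_6 at 0.167, terminal growth 0.0244, discount at r = 0.1392.
D_1 = 7.9123
D_2 = 9.2336
D_3 = 10.7756
D_4 = 12.5751
D_5 = 14.6752
D_6 = 17.1260
Terminal value at t=6: TV = D_7/(r−g) = 17.5438/(0.1392−0.0244) = 152.8208
P₀ = 7.9123/(1+0.1392)^1 + 9.2336/(1+0.1392)^2 + 10.7756/(1+0.1392)^3 + 12.5751/(1+0.1392)^4 + 14.6752/(1+0.1392)^5 + 17.1260/(1+0.1392)^6 + 152.8208/(1+0.1392)^6 = 114.2163

€114.22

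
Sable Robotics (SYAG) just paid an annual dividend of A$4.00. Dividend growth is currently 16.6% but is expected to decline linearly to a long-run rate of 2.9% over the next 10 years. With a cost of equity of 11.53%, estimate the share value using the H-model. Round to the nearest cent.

H-model: P₀ = D₀[(1+g_L) + H(g_S−g_L)]/(r−g_L), with H = 10/2 = 5.
P₀ = 4.00 × [(1+0.029) + 5×(0.166−0.029)] / (0.1153−0.029)
   = 4.00 × 1.7140 / 0.0863 = 79.4438

A$79.44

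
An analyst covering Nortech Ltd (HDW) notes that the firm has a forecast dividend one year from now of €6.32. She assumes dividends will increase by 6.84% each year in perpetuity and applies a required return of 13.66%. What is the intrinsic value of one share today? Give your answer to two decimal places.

€92.67

Gordon growth model: P₀ = D₁/(r − g), with D₁ = 6.32 given directly.
P₀ = 6.3200 / (0.1366 − 0.0684) = 6.3200 / 0.0682 = 92.6686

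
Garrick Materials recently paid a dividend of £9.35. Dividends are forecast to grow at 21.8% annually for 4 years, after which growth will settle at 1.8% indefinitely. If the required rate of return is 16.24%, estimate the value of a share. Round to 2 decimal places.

£121.55

Two-stage DDM. Project D₁…D_4 at 0.218, terminal growth 0.018, discount at r = 0.1624.
D_1 = 11.3883
D_2 = 13.8709
D_3 = 16.8948
D_4 = 20.5779
Terminal value at t=4: TV = D_5/(r−g) = 20.9483/(0.1624−0.018) = 145.0712
P₀ = 11.3883/(1+0.1624)^1 + 13.8709/(1+0.1624)^2 + 16.8948/(1+0.1624)^3 + 20.5779/(1+0.1624)^4 + 145.0712/(1+0.1624)^4 = 121.5533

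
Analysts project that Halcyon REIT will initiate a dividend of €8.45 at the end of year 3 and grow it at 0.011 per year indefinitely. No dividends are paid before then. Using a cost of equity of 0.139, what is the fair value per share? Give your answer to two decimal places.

€50.89

Deferred-dividend DDM. At t=2 the remaining stream is a growing perpetuity with first payment D_3 = 8.45.
V_2 = D_3/(r−g) = 8.45/(0.139−0.011) = 66.0156
P₀ = V_2/(1+r)^2 = 66.0156/(1+0.139)^2 = 50.8861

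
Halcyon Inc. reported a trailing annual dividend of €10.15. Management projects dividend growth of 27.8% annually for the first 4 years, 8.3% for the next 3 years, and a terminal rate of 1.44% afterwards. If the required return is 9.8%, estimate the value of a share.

€331.47

Three-stage DDM. Project D₁…D_7; terminal Gordon value at t=7 with g = 0.0144; discount at r = 0.098.
D_1 = 12.9717
D_2 = 16.5778
D_3 = 21.1865
D_4 = 27.0763
D_5 = 29.3236
D_6 = 31.7575
D_7 = 34.3934
TV_7 = 34.8886/(0.098−0.0144) = 417.3283
P₀ = Σ Dₜ/(1+r)ᵗ + TV_7/(1+r)^7 = 331.4717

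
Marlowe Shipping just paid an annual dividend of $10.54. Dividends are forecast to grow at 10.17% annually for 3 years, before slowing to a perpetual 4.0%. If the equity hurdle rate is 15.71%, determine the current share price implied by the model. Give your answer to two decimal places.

$109.48

Two-stage DDM. Project D₁…D_3 at 0.1017, terminal growth 0.04, discount at r = 0.1571.
D_1 = 11.6119
D_2 = 12.7929
D_3 = 14.0939
Terminal value at t=3: TV = D_4/(r−g) = 14.6576/(0.1571−0.04) = 125.1720
P₀ = 11.6119/(1+0.1571)^1 + 12.7929/(1+0.1571)^2 + 14.0939/(1+0.1571)^3 + 125.1720/(1+0.1571)^3 = 109.4845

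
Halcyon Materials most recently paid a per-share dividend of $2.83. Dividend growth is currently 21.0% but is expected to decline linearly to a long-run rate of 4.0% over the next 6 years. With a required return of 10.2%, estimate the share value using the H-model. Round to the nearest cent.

$70.75

H-model: P₀ = D₀[(1+g_L) + H(g_S−g_L)]/(r−g_L), with H = 6/2 = 3.
P₀ = 2.83 × [(1+0.04) + 3×(0.21−0.04)] / (0.102−0.04)
   = 2.83 × 1.5500 / 0.062 = 70.7500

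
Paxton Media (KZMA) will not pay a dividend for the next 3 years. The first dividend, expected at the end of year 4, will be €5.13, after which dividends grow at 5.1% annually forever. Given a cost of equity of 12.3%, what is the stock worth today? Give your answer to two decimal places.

Deferred-dividend DDM. At t=3 the remaining stream is a growing perpetuity with first payment D_4 = 5.13.
V_3 = D_4/(r−g) = 5.13/(0.123−0.051) = 71.2500
P₀ = V_3/(1+r)^3 = 71.2500/(1+0.123)^3 = 50.3090

€50.31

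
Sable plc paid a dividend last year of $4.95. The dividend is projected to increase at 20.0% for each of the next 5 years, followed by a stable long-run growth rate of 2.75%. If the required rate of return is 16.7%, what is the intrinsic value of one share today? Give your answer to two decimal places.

$68.85

Two-stage DDM. Project D₁…D_5 at 0.2, terminal growth 0.0275, discount at r = 0.167.
D_1 = 5.9400
D_2 = 7.1280
D_3 = 8.5536
D_4 = 10.2643
D_5 = 12.3172
Terminal value at t=5: TV = D_6/(r−g) = 12.6559/(0.167−0.0275) = 90.7233
P₀ = 5.9400/(1+0.167)^1 + 7.1280/(1+0.167)^2 + 8.5536/(1+0.167)^3 + 10.2643/(1+0.167)^4 + 12.3172/(1+0.167)^5 + 90.7233/(1+0.167)^5 = 68.8450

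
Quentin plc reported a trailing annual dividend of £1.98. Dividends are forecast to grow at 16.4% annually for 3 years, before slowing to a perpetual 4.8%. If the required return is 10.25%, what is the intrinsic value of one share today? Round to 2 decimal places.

Two-stage DDM. Project D₁…D_3 at 0.164, terminal growth 0.048, discount at r = 0.1025.
D_1 = 2.3047
D_2 = 2.6827
D_3 = 3.1227
Terminal value at t=3: TV = D_4/(r−g) = 3.2725/(0.1025−0.048) = 60.0467
P₀ = 2.3047/(1+0.1025)^1 + 2.6827/(1+0.1025)^2 + 3.1227/(1+0.1025)^3 + 60.0467/(1+0.1025)^3 = 51.4354

£51.44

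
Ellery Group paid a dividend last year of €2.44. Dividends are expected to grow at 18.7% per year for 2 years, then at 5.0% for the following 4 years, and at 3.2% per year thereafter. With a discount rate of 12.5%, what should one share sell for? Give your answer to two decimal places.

€37.34

Three-stage DDM. Project D₁…D_6; terminal Gordon value at t=6 with g = 0.032; discount at r = 0.125.
D_1 = 2.8963
D_2 = 3.4379
D_3 = 3.6098
D_4 = 3.7903
D_5 = 3.9798
D_6 = 4.1788
TV_6 = 4.3125/(0.125−0.032) = 46.3709
P₀ = Σ Dₜ/(1+r)ᵗ + TV_6/(1+r)^6 = 37.3355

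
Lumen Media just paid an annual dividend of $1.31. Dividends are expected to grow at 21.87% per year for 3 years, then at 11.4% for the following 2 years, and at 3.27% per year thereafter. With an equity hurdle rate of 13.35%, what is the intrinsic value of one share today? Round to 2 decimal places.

$23.84

Three-stage DDM. Project D₁…D_5; terminal Gordon value at t=5 with g = 0.0327; discount at r = 0.1335.
D_1 = 1.5965
D_2 = 1.9457
D_3 = 2.3712
D_4 = 2.6415
D_5 = 2.9426
TV_5 = 3.0388/(0.1335−0.0327) = 30.1471
P₀ = Σ Dₜ/(1+r)ᵗ + TV_5/(1+r)^5 = 23.8353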